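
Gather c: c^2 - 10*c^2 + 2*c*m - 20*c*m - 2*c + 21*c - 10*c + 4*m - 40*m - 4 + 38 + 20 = -9*c^2 + c*(9 - 18*m) - 36*m + 54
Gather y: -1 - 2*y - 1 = -2*y - 2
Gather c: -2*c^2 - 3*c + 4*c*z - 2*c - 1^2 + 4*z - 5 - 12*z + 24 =-2*c^2 + c*(4*z - 5) - 8*z + 18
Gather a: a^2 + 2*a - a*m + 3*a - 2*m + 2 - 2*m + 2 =a^2 + a*(5 - m) - 4*m + 4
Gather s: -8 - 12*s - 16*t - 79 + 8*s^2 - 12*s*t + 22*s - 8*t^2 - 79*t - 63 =8*s^2 + s*(10 - 12*t) - 8*t^2 - 95*t - 150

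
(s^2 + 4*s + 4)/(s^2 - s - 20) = (s^2 + 4*s + 4)/(s^2 - s - 20)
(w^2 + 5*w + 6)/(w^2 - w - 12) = (w + 2)/(w - 4)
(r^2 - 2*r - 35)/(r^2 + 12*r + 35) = (r - 7)/(r + 7)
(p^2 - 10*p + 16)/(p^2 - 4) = (p - 8)/(p + 2)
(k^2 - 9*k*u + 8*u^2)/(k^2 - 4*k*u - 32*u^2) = (k - u)/(k + 4*u)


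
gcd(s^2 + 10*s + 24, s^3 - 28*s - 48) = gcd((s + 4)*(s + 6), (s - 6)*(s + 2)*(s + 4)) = s + 4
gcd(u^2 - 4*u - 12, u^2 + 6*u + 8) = u + 2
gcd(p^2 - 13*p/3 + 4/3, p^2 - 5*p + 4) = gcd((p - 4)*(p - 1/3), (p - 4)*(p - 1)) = p - 4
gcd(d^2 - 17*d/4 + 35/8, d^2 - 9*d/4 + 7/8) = d - 7/4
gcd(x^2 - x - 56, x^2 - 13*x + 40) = x - 8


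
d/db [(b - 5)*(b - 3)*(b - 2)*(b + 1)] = 4*b^3 - 27*b^2 + 42*b + 1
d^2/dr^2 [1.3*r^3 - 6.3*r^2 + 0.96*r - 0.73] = 7.8*r - 12.6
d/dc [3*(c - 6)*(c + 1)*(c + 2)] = 9*c^2 - 18*c - 48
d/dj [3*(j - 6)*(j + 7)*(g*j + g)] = 3*g*(3*j^2 + 4*j - 41)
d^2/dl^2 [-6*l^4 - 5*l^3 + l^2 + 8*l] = -72*l^2 - 30*l + 2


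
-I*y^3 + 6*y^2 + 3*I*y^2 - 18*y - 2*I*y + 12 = (y - 2)*(y + 6*I)*(-I*y + I)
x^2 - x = x*(x - 1)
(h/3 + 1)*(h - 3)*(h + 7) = h^3/3 + 7*h^2/3 - 3*h - 21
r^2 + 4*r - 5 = (r - 1)*(r + 5)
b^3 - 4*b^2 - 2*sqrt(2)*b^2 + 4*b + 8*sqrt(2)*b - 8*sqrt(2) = (b - 2)^2*(b - 2*sqrt(2))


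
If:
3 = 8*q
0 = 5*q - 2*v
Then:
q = 3/8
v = 15/16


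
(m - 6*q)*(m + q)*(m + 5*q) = m^3 - 31*m*q^2 - 30*q^3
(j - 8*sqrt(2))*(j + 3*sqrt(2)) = j^2 - 5*sqrt(2)*j - 48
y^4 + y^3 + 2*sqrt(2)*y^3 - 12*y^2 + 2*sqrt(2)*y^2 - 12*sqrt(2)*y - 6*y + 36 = (y - 2)*(y + 3)*(y - sqrt(2))*(y + 3*sqrt(2))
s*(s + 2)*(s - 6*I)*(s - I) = s^4 + 2*s^3 - 7*I*s^3 - 6*s^2 - 14*I*s^2 - 12*s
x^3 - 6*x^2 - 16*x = x*(x - 8)*(x + 2)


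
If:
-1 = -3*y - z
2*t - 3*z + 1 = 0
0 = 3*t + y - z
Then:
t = 1/19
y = 4/19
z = 7/19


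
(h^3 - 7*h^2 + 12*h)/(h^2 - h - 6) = h*(h - 4)/(h + 2)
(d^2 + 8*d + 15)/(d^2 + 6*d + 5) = (d + 3)/(d + 1)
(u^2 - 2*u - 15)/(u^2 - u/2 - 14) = 2*(-u^2 + 2*u + 15)/(-2*u^2 + u + 28)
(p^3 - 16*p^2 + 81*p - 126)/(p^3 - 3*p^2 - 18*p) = (p^2 - 10*p + 21)/(p*(p + 3))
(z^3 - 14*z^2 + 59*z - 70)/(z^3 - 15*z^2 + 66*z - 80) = (z - 7)/(z - 8)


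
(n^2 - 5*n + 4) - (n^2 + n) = 4 - 6*n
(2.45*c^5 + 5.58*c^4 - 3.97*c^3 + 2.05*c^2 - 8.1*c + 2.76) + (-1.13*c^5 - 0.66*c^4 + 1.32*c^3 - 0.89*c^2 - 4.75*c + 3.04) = 1.32*c^5 + 4.92*c^4 - 2.65*c^3 + 1.16*c^2 - 12.85*c + 5.8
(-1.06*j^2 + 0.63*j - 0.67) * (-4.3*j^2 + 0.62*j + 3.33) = 4.558*j^4 - 3.3662*j^3 - 0.2582*j^2 + 1.6825*j - 2.2311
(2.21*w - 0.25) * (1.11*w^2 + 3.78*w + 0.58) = 2.4531*w^3 + 8.0763*w^2 + 0.3368*w - 0.145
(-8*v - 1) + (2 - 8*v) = 1 - 16*v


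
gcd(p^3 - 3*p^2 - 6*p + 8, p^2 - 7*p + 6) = p - 1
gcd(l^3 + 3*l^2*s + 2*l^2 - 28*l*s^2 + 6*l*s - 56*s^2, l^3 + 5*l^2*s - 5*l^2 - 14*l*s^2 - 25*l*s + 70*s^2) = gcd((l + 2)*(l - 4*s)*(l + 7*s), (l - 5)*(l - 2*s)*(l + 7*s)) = l + 7*s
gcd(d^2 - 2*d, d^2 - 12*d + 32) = 1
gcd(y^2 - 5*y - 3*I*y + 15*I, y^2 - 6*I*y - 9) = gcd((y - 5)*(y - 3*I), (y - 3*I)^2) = y - 3*I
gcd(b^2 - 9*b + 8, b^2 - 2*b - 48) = b - 8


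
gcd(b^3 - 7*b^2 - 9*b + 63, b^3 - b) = 1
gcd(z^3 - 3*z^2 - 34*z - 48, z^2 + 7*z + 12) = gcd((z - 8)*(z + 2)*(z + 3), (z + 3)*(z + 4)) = z + 3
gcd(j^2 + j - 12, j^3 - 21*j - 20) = j + 4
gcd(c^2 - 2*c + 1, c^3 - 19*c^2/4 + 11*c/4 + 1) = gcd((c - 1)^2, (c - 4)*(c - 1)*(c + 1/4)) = c - 1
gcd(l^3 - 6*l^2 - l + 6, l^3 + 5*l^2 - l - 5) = l^2 - 1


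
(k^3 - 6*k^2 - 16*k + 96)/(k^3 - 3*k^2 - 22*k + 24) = (k - 4)/(k - 1)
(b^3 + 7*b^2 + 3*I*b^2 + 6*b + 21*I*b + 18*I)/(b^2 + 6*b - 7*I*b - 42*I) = (b^2 + b*(1 + 3*I) + 3*I)/(b - 7*I)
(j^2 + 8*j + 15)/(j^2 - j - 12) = (j + 5)/(j - 4)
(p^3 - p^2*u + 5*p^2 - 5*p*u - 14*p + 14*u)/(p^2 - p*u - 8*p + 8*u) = (p^2 + 5*p - 14)/(p - 8)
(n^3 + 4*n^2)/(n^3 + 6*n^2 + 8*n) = n/(n + 2)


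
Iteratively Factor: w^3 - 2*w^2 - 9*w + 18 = (w - 2)*(w^2 - 9) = (w - 3)*(w - 2)*(w + 3)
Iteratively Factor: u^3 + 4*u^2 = (u)*(u^2 + 4*u) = u*(u + 4)*(u)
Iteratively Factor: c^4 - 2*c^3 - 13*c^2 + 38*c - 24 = (c - 3)*(c^3 + c^2 - 10*c + 8) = (c - 3)*(c + 4)*(c^2 - 3*c + 2) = (c - 3)*(c - 1)*(c + 4)*(c - 2)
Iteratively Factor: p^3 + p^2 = (p)*(p^2 + p) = p^2*(p + 1)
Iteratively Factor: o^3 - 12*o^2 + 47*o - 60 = (o - 3)*(o^2 - 9*o + 20) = (o - 4)*(o - 3)*(o - 5)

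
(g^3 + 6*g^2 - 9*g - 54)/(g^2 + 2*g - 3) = (g^2 + 3*g - 18)/(g - 1)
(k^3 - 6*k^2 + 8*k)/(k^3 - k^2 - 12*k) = (k - 2)/(k + 3)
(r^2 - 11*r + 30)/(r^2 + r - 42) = (r - 5)/(r + 7)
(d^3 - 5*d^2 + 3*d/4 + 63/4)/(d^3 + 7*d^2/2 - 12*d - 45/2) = (d - 7/2)/(d + 5)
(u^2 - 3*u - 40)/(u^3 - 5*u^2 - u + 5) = (u^2 - 3*u - 40)/(u^3 - 5*u^2 - u + 5)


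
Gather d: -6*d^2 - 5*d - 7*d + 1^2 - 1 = -6*d^2 - 12*d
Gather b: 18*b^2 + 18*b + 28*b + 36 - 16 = 18*b^2 + 46*b + 20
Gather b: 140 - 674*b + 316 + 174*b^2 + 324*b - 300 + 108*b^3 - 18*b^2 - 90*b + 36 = 108*b^3 + 156*b^2 - 440*b + 192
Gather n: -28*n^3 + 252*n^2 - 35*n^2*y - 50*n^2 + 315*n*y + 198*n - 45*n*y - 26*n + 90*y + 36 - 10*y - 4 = -28*n^3 + n^2*(202 - 35*y) + n*(270*y + 172) + 80*y + 32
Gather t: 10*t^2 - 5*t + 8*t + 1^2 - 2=10*t^2 + 3*t - 1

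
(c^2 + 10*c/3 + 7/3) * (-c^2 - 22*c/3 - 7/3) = -c^4 - 32*c^3/3 - 262*c^2/9 - 224*c/9 - 49/9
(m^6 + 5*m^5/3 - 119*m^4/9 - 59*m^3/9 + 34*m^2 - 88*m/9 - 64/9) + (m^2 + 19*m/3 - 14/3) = m^6 + 5*m^5/3 - 119*m^4/9 - 59*m^3/9 + 35*m^2 - 31*m/9 - 106/9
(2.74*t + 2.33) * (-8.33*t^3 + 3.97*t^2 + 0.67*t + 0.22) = -22.8242*t^4 - 8.5311*t^3 + 11.0859*t^2 + 2.1639*t + 0.5126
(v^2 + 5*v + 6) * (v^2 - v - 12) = v^4 + 4*v^3 - 11*v^2 - 66*v - 72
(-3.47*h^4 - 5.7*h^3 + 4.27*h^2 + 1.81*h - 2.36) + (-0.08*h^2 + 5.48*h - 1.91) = -3.47*h^4 - 5.7*h^3 + 4.19*h^2 + 7.29*h - 4.27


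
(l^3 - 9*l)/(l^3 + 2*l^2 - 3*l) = (l - 3)/(l - 1)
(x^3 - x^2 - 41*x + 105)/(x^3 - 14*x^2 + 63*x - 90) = (x + 7)/(x - 6)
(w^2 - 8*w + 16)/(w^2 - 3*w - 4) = (w - 4)/(w + 1)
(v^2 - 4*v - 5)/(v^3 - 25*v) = (v + 1)/(v*(v + 5))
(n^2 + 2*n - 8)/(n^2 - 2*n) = (n + 4)/n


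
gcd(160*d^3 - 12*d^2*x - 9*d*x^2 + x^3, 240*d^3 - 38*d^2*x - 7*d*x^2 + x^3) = 40*d^2 - 13*d*x + x^2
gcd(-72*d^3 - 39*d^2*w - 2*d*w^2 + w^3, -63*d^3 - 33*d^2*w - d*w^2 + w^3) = 9*d^2 + 6*d*w + w^2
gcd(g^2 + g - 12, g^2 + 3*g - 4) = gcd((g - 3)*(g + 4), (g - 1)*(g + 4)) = g + 4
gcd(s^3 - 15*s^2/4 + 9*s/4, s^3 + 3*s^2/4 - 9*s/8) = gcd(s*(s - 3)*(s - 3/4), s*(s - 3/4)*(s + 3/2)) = s^2 - 3*s/4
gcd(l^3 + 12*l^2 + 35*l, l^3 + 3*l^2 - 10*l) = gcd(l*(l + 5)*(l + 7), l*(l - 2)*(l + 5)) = l^2 + 5*l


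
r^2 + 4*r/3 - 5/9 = (r - 1/3)*(r + 5/3)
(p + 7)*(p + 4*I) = p^2 + 7*p + 4*I*p + 28*I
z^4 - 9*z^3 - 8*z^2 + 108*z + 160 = (z - 8)*(z - 5)*(z + 2)^2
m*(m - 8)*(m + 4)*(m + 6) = m^4 + 2*m^3 - 56*m^2 - 192*m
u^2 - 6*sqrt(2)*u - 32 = (u - 8*sqrt(2))*(u + 2*sqrt(2))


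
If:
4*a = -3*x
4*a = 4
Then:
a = 1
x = -4/3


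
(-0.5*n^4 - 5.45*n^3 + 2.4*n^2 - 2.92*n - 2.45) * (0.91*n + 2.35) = -0.455*n^5 - 6.1345*n^4 - 10.6235*n^3 + 2.9828*n^2 - 9.0915*n - 5.7575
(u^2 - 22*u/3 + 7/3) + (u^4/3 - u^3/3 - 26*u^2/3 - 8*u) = u^4/3 - u^3/3 - 23*u^2/3 - 46*u/3 + 7/3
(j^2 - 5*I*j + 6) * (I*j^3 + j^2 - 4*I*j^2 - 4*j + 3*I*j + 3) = I*j^5 + 6*j^4 - 4*I*j^4 - 24*j^3 + 4*I*j^3 + 24*j^2 - 4*I*j^2 - 24*j + 3*I*j + 18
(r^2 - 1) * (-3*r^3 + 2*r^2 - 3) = -3*r^5 + 2*r^4 + 3*r^3 - 5*r^2 + 3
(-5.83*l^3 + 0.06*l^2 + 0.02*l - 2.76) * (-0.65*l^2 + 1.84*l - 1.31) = 3.7895*l^5 - 10.7662*l^4 + 7.7347*l^3 + 1.7522*l^2 - 5.1046*l + 3.6156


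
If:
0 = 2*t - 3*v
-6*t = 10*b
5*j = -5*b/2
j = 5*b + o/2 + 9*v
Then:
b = -9*v/10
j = 9*v/20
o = -81*v/10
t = 3*v/2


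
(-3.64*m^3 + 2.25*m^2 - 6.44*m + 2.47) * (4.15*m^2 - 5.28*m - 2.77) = -15.106*m^5 + 28.5567*m^4 - 28.5232*m^3 + 38.0212*m^2 + 4.7972*m - 6.8419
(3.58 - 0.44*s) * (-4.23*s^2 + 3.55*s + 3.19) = 1.8612*s^3 - 16.7054*s^2 + 11.3054*s + 11.4202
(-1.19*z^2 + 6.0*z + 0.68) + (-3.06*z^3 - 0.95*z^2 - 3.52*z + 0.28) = -3.06*z^3 - 2.14*z^2 + 2.48*z + 0.96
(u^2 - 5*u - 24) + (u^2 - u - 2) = 2*u^2 - 6*u - 26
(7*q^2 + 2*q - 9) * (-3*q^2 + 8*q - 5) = -21*q^4 + 50*q^3 + 8*q^2 - 82*q + 45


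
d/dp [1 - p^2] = -2*p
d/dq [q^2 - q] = 2*q - 1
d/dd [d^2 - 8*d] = 2*d - 8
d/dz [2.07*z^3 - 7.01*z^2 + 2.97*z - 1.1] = 6.21*z^2 - 14.02*z + 2.97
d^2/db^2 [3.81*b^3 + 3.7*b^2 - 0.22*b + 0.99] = 22.86*b + 7.4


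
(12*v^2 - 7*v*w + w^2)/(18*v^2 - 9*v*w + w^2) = (4*v - w)/(6*v - w)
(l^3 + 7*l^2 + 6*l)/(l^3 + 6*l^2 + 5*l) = (l + 6)/(l + 5)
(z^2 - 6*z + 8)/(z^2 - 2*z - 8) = (z - 2)/(z + 2)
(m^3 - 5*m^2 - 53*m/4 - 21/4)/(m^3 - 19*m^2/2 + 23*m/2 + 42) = (m + 1/2)/(m - 4)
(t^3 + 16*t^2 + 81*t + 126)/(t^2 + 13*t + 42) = t + 3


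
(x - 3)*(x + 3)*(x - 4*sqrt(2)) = x^3 - 4*sqrt(2)*x^2 - 9*x + 36*sqrt(2)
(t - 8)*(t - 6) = t^2 - 14*t + 48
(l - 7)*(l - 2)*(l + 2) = l^3 - 7*l^2 - 4*l + 28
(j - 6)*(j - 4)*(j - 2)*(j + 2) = j^4 - 10*j^3 + 20*j^2 + 40*j - 96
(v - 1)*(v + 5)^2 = v^3 + 9*v^2 + 15*v - 25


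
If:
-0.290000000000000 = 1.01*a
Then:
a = -0.29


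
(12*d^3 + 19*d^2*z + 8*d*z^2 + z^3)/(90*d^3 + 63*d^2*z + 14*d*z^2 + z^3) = (4*d^2 + 5*d*z + z^2)/(30*d^2 + 11*d*z + z^2)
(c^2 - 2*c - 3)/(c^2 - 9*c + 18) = (c + 1)/(c - 6)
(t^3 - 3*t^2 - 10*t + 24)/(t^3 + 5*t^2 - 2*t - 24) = (t - 4)/(t + 4)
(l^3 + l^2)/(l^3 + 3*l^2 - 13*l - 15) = l^2/(l^2 + 2*l - 15)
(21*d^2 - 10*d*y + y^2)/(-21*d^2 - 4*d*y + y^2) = (-3*d + y)/(3*d + y)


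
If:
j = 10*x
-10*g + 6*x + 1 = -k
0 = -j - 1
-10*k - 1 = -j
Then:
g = 1/50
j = -1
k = -1/5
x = -1/10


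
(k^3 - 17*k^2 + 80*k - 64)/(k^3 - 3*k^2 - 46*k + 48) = (k - 8)/(k + 6)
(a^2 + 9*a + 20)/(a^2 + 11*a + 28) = (a + 5)/(a + 7)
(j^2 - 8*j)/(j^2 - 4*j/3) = 3*(j - 8)/(3*j - 4)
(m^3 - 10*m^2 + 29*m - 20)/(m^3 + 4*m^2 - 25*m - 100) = (m^2 - 5*m + 4)/(m^2 + 9*m + 20)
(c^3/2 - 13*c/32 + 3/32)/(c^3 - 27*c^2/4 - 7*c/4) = (-16*c^3 + 13*c - 3)/(8*c*(-4*c^2 + 27*c + 7))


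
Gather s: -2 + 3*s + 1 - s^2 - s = -s^2 + 2*s - 1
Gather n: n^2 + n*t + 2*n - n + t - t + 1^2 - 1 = n^2 + n*(t + 1)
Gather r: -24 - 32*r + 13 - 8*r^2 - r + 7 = -8*r^2 - 33*r - 4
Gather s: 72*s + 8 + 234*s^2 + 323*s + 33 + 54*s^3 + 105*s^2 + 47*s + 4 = 54*s^3 + 339*s^2 + 442*s + 45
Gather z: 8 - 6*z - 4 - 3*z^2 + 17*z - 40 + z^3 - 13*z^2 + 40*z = z^3 - 16*z^2 + 51*z - 36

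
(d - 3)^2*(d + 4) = d^3 - 2*d^2 - 15*d + 36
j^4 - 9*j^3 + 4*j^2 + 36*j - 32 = (j - 8)*(j - 2)*(j - 1)*(j + 2)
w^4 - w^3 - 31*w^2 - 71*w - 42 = (w - 7)*(w + 1)*(w + 2)*(w + 3)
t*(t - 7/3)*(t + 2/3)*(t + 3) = t^4 + 4*t^3/3 - 59*t^2/9 - 14*t/3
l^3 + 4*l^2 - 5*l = l*(l - 1)*(l + 5)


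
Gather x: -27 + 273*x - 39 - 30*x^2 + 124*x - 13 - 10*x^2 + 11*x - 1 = -40*x^2 + 408*x - 80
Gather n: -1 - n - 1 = -n - 2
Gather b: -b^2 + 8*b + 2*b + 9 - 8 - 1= -b^2 + 10*b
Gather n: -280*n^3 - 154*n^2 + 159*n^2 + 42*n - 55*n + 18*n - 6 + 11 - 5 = -280*n^3 + 5*n^2 + 5*n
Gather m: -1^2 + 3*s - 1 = 3*s - 2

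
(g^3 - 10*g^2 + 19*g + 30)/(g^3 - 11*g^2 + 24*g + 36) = (g - 5)/(g - 6)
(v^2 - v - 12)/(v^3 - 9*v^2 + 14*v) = (v^2 - v - 12)/(v*(v^2 - 9*v + 14))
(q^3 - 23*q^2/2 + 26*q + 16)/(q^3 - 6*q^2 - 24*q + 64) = (q^2 - 7*q/2 - 2)/(q^2 + 2*q - 8)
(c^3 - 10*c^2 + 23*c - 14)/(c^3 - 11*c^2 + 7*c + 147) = (c^2 - 3*c + 2)/(c^2 - 4*c - 21)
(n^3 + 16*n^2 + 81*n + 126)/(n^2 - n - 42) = (n^2 + 10*n + 21)/(n - 7)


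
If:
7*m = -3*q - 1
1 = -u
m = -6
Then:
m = -6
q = 41/3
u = -1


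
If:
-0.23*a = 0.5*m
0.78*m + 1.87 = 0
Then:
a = 5.21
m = -2.40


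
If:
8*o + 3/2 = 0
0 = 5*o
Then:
No Solution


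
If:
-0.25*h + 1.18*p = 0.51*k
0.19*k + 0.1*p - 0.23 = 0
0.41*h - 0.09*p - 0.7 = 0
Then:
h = 1.87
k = 0.82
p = 0.75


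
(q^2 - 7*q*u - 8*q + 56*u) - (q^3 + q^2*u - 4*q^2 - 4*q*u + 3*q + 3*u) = -q^3 - q^2*u + 5*q^2 - 3*q*u - 11*q + 53*u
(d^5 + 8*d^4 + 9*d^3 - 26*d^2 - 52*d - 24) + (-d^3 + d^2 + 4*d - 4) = d^5 + 8*d^4 + 8*d^3 - 25*d^2 - 48*d - 28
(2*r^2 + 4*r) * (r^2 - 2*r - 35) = 2*r^4 - 78*r^2 - 140*r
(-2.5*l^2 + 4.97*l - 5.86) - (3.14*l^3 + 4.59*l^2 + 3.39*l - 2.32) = -3.14*l^3 - 7.09*l^2 + 1.58*l - 3.54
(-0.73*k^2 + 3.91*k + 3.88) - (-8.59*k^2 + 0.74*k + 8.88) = 7.86*k^2 + 3.17*k - 5.0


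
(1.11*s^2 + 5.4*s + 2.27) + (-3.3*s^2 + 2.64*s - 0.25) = -2.19*s^2 + 8.04*s + 2.02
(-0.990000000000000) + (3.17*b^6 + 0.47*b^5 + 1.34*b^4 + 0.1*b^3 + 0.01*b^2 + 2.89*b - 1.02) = 3.17*b^6 + 0.47*b^5 + 1.34*b^4 + 0.1*b^3 + 0.01*b^2 + 2.89*b - 2.01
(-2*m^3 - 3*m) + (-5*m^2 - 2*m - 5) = -2*m^3 - 5*m^2 - 5*m - 5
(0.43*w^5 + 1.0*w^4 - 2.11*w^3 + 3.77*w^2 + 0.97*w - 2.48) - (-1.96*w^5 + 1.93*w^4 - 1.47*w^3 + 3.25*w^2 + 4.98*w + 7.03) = 2.39*w^5 - 0.93*w^4 - 0.64*w^3 + 0.52*w^2 - 4.01*w - 9.51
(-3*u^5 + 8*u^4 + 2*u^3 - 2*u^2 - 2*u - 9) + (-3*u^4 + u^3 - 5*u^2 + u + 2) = -3*u^5 + 5*u^4 + 3*u^3 - 7*u^2 - u - 7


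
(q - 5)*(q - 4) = q^2 - 9*q + 20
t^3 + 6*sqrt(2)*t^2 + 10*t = t*(t + sqrt(2))*(t + 5*sqrt(2))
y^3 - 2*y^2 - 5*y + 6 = (y - 3)*(y - 1)*(y + 2)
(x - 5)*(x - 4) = x^2 - 9*x + 20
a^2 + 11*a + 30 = (a + 5)*(a + 6)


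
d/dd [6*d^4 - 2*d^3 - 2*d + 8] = 24*d^3 - 6*d^2 - 2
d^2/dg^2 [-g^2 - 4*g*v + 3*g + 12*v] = -2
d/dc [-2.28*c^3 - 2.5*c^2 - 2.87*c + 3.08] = -6.84*c^2 - 5.0*c - 2.87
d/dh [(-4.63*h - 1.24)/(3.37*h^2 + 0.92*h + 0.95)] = (15.6031*h^2 + 8.3576*h - 3.2577)/(11.3569*h^4 + 6.2008*h^3 + 7.2494*h^2 + 1.748*h + 0.9025)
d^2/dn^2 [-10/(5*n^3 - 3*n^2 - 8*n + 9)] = 20*(3*(5*n - 1)*(5*n^3 - 3*n^2 - 8*n + 9) - (-15*n^2 + 6*n + 8)^2)/(5*n^3 - 3*n^2 - 8*n + 9)^3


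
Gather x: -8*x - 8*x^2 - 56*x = -8*x^2 - 64*x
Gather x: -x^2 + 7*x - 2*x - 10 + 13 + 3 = -x^2 + 5*x + 6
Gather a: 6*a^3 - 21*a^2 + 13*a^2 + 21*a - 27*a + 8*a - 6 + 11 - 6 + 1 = 6*a^3 - 8*a^2 + 2*a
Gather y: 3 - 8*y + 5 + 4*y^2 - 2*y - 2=4*y^2 - 10*y + 6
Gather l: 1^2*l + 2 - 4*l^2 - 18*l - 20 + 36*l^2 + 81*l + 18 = 32*l^2 + 64*l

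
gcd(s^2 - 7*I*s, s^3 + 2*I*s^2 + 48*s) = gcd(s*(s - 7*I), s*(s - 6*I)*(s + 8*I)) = s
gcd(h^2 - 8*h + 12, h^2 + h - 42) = h - 6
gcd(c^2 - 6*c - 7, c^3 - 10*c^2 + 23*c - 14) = c - 7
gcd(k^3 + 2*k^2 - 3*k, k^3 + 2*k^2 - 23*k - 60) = k + 3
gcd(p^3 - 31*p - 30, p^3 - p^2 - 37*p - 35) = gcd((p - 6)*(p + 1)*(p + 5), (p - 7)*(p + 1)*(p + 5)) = p^2 + 6*p + 5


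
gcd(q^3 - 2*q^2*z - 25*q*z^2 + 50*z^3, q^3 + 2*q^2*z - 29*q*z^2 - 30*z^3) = -q + 5*z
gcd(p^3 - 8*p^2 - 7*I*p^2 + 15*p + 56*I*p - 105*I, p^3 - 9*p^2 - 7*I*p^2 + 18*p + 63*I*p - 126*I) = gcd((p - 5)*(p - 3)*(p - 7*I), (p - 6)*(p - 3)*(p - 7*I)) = p^2 + p*(-3 - 7*I) + 21*I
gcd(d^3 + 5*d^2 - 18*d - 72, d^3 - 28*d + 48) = d^2 + 2*d - 24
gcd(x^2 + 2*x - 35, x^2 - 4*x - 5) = x - 5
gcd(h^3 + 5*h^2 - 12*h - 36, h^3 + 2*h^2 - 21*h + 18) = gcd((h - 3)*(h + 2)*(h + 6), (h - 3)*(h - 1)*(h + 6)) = h^2 + 3*h - 18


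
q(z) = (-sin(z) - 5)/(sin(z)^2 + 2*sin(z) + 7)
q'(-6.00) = 0.10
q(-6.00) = -0.69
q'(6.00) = 0.01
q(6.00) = -0.72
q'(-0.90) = -0.07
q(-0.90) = -0.70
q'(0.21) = 0.09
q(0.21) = -0.70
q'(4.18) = 0.07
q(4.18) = -0.69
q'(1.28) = 0.04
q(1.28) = -0.61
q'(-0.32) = -0.00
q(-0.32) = -0.72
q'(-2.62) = 0.04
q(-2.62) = -0.72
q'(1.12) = 0.06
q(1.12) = -0.61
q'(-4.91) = 0.03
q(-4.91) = -0.60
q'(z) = (-2*sin(z)*cos(z) - 2*cos(z))*(-sin(z) - 5)/(sin(z)^2 + 2*sin(z) + 7)^2 - cos(z)/(sin(z)^2 + 2*sin(z) + 7)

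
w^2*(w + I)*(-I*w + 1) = -I*w^4 + 2*w^3 + I*w^2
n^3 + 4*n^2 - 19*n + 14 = (n - 2)*(n - 1)*(n + 7)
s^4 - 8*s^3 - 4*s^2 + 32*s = s*(s - 8)*(s - 2)*(s + 2)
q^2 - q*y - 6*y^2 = (q - 3*y)*(q + 2*y)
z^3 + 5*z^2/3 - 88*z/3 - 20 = (z - 5)*(z + 2/3)*(z + 6)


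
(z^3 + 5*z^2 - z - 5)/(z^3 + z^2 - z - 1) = (z + 5)/(z + 1)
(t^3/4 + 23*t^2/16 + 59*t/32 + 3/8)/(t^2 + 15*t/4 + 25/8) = (8*t^3 + 46*t^2 + 59*t + 12)/(4*(8*t^2 + 30*t + 25))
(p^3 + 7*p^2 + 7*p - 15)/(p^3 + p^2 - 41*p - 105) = (p - 1)/(p - 7)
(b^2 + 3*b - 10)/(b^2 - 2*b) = (b + 5)/b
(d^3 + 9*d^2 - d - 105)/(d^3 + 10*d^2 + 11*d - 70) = (d - 3)/(d - 2)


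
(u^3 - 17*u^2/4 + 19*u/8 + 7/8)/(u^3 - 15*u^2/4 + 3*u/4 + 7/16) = 2*(u - 1)/(2*u - 1)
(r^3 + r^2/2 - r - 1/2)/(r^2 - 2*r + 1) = (2*r^2 + 3*r + 1)/(2*(r - 1))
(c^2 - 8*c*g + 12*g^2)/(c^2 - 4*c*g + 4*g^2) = (c - 6*g)/(c - 2*g)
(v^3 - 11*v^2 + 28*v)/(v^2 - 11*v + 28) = v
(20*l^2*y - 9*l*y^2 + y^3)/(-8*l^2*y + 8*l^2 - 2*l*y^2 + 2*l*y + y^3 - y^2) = y*(-5*l + y)/(2*l*y - 2*l + y^2 - y)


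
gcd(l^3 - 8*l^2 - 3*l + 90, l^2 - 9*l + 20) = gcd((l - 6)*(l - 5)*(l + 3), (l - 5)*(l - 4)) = l - 5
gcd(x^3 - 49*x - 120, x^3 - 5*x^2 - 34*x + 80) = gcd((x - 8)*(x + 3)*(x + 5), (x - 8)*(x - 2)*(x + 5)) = x^2 - 3*x - 40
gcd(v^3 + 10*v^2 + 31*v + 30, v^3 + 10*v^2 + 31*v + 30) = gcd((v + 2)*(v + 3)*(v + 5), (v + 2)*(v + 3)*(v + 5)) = v^3 + 10*v^2 + 31*v + 30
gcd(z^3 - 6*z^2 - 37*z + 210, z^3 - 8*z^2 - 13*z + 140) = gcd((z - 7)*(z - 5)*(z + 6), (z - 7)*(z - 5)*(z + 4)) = z^2 - 12*z + 35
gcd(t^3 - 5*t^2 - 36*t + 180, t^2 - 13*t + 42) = t - 6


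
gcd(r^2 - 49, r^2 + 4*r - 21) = r + 7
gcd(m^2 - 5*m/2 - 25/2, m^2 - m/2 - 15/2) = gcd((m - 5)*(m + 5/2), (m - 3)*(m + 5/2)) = m + 5/2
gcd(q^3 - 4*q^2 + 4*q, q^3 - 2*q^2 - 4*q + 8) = q^2 - 4*q + 4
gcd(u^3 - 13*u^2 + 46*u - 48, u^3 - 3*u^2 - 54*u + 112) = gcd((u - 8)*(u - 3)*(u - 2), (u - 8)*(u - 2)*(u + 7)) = u^2 - 10*u + 16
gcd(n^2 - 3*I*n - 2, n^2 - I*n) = n - I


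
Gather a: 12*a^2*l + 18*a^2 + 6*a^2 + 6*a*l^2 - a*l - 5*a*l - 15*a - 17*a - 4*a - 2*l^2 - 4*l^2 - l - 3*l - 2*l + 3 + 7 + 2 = a^2*(12*l + 24) + a*(6*l^2 - 6*l - 36) - 6*l^2 - 6*l + 12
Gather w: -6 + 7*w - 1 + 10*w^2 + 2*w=10*w^2 + 9*w - 7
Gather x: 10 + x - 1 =x + 9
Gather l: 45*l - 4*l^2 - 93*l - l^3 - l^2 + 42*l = -l^3 - 5*l^2 - 6*l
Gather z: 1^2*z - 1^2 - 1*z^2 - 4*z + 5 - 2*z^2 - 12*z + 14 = -3*z^2 - 15*z + 18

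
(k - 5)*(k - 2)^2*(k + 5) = k^4 - 4*k^3 - 21*k^2 + 100*k - 100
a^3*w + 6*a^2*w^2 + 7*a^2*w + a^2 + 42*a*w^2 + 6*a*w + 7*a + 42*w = (a + 7)*(a + 6*w)*(a*w + 1)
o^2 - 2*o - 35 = (o - 7)*(o + 5)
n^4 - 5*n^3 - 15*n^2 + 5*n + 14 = (n - 7)*(n - 1)*(n + 1)*(n + 2)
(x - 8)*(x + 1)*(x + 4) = x^3 - 3*x^2 - 36*x - 32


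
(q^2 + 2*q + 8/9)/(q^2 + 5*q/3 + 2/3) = (q + 4/3)/(q + 1)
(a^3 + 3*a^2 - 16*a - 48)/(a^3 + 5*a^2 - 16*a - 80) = (a + 3)/(a + 5)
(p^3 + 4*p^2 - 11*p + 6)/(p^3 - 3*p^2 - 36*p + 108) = (p^2 - 2*p + 1)/(p^2 - 9*p + 18)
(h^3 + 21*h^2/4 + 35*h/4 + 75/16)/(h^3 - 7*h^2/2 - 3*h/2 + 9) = (8*h^2 + 30*h + 25)/(8*(h^2 - 5*h + 6))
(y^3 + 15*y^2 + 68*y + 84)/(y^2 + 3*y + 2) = (y^2 + 13*y + 42)/(y + 1)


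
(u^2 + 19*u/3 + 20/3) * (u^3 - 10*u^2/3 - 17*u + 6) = u^5 + 3*u^4 - 283*u^3/9 - 1115*u^2/9 - 226*u/3 + 40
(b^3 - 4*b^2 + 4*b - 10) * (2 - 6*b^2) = -6*b^5 + 24*b^4 - 22*b^3 + 52*b^2 + 8*b - 20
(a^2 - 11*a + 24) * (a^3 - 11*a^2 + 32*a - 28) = a^5 - 22*a^4 + 177*a^3 - 644*a^2 + 1076*a - 672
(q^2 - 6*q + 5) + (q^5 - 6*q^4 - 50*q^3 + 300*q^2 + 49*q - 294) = q^5 - 6*q^4 - 50*q^3 + 301*q^2 + 43*q - 289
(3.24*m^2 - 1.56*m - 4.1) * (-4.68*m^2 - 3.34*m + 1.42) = -15.1632*m^4 - 3.5208*m^3 + 28.9992*m^2 + 11.4788*m - 5.822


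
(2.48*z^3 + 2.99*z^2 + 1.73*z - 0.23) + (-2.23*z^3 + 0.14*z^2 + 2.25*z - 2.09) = 0.25*z^3 + 3.13*z^2 + 3.98*z - 2.32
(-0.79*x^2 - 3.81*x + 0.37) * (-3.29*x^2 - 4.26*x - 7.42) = 2.5991*x^4 + 15.9003*x^3 + 20.8751*x^2 + 26.694*x - 2.7454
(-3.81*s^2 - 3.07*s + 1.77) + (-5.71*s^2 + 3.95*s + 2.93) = -9.52*s^2 + 0.88*s + 4.7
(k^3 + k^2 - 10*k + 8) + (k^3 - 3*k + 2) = 2*k^3 + k^2 - 13*k + 10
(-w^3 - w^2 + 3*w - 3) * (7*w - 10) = -7*w^4 + 3*w^3 + 31*w^2 - 51*w + 30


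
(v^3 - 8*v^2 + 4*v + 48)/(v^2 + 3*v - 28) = (v^2 - 4*v - 12)/(v + 7)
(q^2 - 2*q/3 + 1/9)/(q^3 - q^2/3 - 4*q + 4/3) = (q - 1/3)/(q^2 - 4)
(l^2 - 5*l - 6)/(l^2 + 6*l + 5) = (l - 6)/(l + 5)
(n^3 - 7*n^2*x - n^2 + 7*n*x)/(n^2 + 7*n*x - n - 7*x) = n*(n - 7*x)/(n + 7*x)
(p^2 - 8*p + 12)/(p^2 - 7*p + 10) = (p - 6)/(p - 5)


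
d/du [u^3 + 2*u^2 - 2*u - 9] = 3*u^2 + 4*u - 2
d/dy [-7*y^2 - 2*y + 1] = -14*y - 2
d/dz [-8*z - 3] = -8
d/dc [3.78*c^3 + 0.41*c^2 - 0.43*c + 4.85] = 11.34*c^2 + 0.82*c - 0.43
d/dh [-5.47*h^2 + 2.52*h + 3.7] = 2.52 - 10.94*h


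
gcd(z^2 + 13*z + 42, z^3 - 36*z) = z + 6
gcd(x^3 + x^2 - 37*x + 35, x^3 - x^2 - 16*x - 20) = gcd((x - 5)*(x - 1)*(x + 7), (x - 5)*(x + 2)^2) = x - 5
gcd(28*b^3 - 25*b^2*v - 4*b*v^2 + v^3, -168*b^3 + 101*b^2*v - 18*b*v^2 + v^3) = -7*b + v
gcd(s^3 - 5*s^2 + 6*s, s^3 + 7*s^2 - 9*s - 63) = s - 3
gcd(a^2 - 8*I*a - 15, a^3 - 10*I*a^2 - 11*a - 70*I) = a - 5*I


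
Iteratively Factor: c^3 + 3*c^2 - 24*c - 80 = (c + 4)*(c^2 - c - 20) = (c + 4)^2*(c - 5)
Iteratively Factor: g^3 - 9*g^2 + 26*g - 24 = (g - 2)*(g^2 - 7*g + 12) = (g - 4)*(g - 2)*(g - 3)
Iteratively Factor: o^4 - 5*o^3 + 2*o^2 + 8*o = (o - 2)*(o^3 - 3*o^2 - 4*o) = (o - 4)*(o - 2)*(o^2 + o) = (o - 4)*(o - 2)*(o + 1)*(o)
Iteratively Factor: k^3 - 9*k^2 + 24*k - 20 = (k - 2)*(k^2 - 7*k + 10) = (k - 2)^2*(k - 5)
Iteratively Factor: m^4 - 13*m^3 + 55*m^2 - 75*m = (m)*(m^3 - 13*m^2 + 55*m - 75) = m*(m - 3)*(m^2 - 10*m + 25) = m*(m - 5)*(m - 3)*(m - 5)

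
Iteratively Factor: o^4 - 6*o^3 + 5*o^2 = (o - 1)*(o^3 - 5*o^2) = o*(o - 1)*(o^2 - 5*o) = o^2*(o - 1)*(o - 5)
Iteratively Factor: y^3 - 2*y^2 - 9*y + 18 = (y - 2)*(y^2 - 9) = (y - 3)*(y - 2)*(y + 3)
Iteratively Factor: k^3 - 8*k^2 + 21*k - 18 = (k - 3)*(k^2 - 5*k + 6) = (k - 3)^2*(k - 2)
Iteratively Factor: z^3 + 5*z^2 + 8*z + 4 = (z + 1)*(z^2 + 4*z + 4) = (z + 1)*(z + 2)*(z + 2)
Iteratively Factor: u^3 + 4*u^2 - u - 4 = (u + 1)*(u^2 + 3*u - 4) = (u - 1)*(u + 1)*(u + 4)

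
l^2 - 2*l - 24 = (l - 6)*(l + 4)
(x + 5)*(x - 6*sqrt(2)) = x^2 - 6*sqrt(2)*x + 5*x - 30*sqrt(2)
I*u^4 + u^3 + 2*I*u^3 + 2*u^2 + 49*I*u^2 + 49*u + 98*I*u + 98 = (u + 2)*(u - 7*I)*(u + 7*I)*(I*u + 1)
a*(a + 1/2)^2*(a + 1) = a^4 + 2*a^3 + 5*a^2/4 + a/4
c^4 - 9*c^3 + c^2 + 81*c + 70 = (c - 7)*(c - 5)*(c + 1)*(c + 2)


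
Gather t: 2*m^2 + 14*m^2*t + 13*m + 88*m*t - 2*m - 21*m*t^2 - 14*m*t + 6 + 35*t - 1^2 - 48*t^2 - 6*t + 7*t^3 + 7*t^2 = 2*m^2 + 11*m + 7*t^3 + t^2*(-21*m - 41) + t*(14*m^2 + 74*m + 29) + 5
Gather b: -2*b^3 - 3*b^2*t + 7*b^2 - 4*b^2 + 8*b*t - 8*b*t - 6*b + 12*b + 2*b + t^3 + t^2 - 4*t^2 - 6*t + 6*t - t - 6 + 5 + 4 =-2*b^3 + b^2*(3 - 3*t) + 8*b + t^3 - 3*t^2 - t + 3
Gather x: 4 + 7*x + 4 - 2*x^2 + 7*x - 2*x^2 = -4*x^2 + 14*x + 8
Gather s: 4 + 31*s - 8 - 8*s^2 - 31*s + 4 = -8*s^2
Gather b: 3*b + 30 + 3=3*b + 33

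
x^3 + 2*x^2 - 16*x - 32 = (x - 4)*(x + 2)*(x + 4)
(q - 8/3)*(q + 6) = q^2 + 10*q/3 - 16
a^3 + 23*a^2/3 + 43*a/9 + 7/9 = (a + 1/3)^2*(a + 7)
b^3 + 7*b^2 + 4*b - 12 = (b - 1)*(b + 2)*(b + 6)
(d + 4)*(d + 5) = d^2 + 9*d + 20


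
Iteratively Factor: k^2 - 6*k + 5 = (k - 1)*(k - 5)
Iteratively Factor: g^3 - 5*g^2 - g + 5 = (g + 1)*(g^2 - 6*g + 5) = (g - 5)*(g + 1)*(g - 1)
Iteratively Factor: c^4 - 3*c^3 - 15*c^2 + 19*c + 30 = (c + 1)*(c^3 - 4*c^2 - 11*c + 30) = (c - 5)*(c + 1)*(c^2 + c - 6) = (c - 5)*(c + 1)*(c + 3)*(c - 2)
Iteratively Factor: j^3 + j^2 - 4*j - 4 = (j + 2)*(j^2 - j - 2) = (j - 2)*(j + 2)*(j + 1)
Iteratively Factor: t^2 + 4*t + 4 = (t + 2)*(t + 2)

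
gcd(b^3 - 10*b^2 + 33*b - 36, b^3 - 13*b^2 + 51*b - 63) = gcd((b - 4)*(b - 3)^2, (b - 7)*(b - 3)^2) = b^2 - 6*b + 9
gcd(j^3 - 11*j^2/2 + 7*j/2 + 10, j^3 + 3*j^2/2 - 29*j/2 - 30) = j - 4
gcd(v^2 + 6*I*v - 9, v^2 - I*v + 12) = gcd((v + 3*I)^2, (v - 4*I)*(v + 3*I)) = v + 3*I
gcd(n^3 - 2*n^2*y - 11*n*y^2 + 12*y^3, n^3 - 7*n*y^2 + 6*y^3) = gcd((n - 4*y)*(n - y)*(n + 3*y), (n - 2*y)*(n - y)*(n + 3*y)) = -n^2 - 2*n*y + 3*y^2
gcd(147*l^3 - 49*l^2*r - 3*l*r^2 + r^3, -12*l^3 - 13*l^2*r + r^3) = 1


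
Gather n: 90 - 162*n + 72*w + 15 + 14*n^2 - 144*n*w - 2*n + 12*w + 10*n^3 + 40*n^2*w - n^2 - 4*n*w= 10*n^3 + n^2*(40*w + 13) + n*(-148*w - 164) + 84*w + 105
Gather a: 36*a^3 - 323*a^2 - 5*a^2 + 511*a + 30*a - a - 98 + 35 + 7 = 36*a^3 - 328*a^2 + 540*a - 56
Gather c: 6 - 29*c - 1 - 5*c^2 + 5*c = -5*c^2 - 24*c + 5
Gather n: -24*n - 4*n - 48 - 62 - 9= -28*n - 119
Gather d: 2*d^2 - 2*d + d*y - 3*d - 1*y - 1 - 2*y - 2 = 2*d^2 + d*(y - 5) - 3*y - 3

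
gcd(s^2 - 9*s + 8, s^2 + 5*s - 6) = s - 1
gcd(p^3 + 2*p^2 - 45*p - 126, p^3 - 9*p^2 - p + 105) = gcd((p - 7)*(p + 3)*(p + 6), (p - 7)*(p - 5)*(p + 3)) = p^2 - 4*p - 21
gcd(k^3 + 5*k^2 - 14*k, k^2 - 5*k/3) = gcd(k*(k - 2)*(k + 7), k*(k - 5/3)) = k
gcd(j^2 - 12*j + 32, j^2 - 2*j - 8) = j - 4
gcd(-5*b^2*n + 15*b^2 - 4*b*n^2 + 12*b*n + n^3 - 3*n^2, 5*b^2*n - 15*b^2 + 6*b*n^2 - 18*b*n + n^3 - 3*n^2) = b*n - 3*b + n^2 - 3*n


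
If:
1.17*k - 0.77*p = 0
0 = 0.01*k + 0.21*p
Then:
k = 0.00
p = 0.00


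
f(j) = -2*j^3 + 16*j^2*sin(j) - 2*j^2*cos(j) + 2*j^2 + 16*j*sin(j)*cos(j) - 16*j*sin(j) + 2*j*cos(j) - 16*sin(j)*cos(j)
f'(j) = 2*j^2*sin(j) + 16*j^2*cos(j) - 6*j^2 - 16*j*sin(j)^2 + 30*j*sin(j) + 16*j*cos(j)^2 - 20*j*cos(j) + 4*j + 16*sin(j)^2 + 16*sin(j)*cos(j) - 16*sin(j) - 16*cos(j)^2 + 2*cos(j)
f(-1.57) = -51.86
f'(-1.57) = 78.27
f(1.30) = 6.03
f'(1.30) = 21.30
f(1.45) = 9.18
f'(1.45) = 20.38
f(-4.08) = 499.87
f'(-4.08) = -390.96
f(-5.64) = 670.88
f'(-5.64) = 190.65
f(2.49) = 11.93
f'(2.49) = -26.40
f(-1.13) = -18.29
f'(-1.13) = 65.35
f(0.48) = -4.57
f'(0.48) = -1.68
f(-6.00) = 581.06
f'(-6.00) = 305.33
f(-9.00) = 1130.47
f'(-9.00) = -1917.19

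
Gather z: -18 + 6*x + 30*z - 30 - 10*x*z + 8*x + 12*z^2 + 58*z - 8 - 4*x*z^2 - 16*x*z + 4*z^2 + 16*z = 14*x + z^2*(16 - 4*x) + z*(104 - 26*x) - 56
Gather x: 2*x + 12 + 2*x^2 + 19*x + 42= 2*x^2 + 21*x + 54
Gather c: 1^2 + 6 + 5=12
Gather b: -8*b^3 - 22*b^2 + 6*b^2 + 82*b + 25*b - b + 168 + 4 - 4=-8*b^3 - 16*b^2 + 106*b + 168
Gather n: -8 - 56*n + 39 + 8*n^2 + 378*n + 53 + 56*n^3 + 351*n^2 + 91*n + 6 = 56*n^3 + 359*n^2 + 413*n + 90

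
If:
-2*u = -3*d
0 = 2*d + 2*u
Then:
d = 0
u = 0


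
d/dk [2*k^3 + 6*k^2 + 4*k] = 6*k^2 + 12*k + 4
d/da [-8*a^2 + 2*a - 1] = 2 - 16*a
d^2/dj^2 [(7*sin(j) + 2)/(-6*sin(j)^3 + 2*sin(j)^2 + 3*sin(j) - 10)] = (1008*sin(j)^7 + 396*sin(j)^6 - 1244*sin(j)^5 - 5902*sin(j)^4 - 128*sin(j)^3 + 5596*sin(j)^2 + 568*sin(j) - 536)/(6*sin(j)^3 - 2*sin(j)^2 - 3*sin(j) + 10)^3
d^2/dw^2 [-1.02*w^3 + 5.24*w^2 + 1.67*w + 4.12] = 10.48 - 6.12*w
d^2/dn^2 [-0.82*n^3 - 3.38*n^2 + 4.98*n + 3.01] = -4.92*n - 6.76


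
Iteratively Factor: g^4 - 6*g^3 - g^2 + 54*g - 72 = (g - 3)*(g^3 - 3*g^2 - 10*g + 24) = (g - 3)*(g - 2)*(g^2 - g - 12) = (g - 4)*(g - 3)*(g - 2)*(g + 3)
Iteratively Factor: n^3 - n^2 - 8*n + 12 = (n - 2)*(n^2 + n - 6) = (n - 2)*(n + 3)*(n - 2)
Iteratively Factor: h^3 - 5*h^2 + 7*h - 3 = (h - 1)*(h^2 - 4*h + 3) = (h - 3)*(h - 1)*(h - 1)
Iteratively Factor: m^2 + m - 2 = (m - 1)*(m + 2)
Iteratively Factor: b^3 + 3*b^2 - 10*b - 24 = (b + 4)*(b^2 - b - 6) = (b + 2)*(b + 4)*(b - 3)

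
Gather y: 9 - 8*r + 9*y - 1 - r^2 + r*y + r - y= -r^2 - 7*r + y*(r + 8) + 8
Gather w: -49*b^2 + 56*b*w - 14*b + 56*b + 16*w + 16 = -49*b^2 + 42*b + w*(56*b + 16) + 16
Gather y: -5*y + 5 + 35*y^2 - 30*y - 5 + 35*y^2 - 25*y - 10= 70*y^2 - 60*y - 10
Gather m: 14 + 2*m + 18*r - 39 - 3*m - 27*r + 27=-m - 9*r + 2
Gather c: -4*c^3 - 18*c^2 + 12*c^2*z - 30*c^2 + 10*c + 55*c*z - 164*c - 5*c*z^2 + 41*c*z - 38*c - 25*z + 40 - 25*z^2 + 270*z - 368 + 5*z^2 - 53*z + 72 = -4*c^3 + c^2*(12*z - 48) + c*(-5*z^2 + 96*z - 192) - 20*z^2 + 192*z - 256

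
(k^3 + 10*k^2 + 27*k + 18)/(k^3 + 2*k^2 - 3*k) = (k^2 + 7*k + 6)/(k*(k - 1))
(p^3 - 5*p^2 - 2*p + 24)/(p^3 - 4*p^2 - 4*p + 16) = (p - 3)/(p - 2)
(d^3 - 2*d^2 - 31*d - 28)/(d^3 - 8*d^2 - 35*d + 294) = (d^2 + 5*d + 4)/(d^2 - d - 42)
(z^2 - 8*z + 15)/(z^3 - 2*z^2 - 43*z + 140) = (z - 3)/(z^2 + 3*z - 28)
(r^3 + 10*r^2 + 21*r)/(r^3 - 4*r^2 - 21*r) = (r + 7)/(r - 7)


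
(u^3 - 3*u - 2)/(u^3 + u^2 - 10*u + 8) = (u^2 + 2*u + 1)/(u^2 + 3*u - 4)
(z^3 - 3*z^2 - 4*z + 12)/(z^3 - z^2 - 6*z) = (z - 2)/z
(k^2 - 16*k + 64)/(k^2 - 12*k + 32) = (k - 8)/(k - 4)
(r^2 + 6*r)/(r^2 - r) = (r + 6)/(r - 1)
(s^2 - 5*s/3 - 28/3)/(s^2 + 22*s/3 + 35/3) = (s - 4)/(s + 5)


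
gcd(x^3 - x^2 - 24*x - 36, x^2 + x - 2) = x + 2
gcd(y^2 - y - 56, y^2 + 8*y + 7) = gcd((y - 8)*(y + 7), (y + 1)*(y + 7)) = y + 7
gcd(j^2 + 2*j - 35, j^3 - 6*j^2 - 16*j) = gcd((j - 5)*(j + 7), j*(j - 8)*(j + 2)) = 1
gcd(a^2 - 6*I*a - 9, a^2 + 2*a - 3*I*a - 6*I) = a - 3*I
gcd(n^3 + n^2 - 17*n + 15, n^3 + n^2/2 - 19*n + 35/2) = n^2 + 4*n - 5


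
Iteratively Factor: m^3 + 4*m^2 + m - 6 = (m + 2)*(m^2 + 2*m - 3) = (m - 1)*(m + 2)*(m + 3)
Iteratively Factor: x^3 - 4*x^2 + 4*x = (x - 2)*(x^2 - 2*x) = x*(x - 2)*(x - 2)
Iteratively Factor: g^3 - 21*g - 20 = (g - 5)*(g^2 + 5*g + 4) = (g - 5)*(g + 1)*(g + 4)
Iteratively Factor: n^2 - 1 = (n - 1)*(n + 1)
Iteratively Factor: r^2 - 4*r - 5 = (r - 5)*(r + 1)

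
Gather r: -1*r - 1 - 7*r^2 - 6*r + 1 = -7*r^2 - 7*r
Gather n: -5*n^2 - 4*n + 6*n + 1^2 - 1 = -5*n^2 + 2*n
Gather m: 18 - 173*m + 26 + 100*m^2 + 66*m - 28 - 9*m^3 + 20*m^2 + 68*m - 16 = -9*m^3 + 120*m^2 - 39*m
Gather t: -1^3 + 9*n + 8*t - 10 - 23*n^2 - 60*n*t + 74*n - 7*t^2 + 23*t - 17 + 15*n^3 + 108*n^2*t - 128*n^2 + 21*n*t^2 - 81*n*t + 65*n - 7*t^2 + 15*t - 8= 15*n^3 - 151*n^2 + 148*n + t^2*(21*n - 14) + t*(108*n^2 - 141*n + 46) - 36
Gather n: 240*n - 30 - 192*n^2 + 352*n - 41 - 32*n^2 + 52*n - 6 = -224*n^2 + 644*n - 77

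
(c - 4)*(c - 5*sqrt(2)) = c^2 - 5*sqrt(2)*c - 4*c + 20*sqrt(2)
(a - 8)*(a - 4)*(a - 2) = a^3 - 14*a^2 + 56*a - 64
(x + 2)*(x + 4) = x^2 + 6*x + 8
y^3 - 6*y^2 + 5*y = y*(y - 5)*(y - 1)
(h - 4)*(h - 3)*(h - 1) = h^3 - 8*h^2 + 19*h - 12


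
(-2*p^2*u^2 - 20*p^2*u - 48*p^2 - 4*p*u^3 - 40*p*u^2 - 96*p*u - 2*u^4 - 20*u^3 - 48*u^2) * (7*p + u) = -14*p^3*u^2 - 140*p^3*u - 336*p^3 - 30*p^2*u^3 - 300*p^2*u^2 - 720*p^2*u - 18*p*u^4 - 180*p*u^3 - 432*p*u^2 - 2*u^5 - 20*u^4 - 48*u^3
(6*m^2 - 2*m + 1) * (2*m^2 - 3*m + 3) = 12*m^4 - 22*m^3 + 26*m^2 - 9*m + 3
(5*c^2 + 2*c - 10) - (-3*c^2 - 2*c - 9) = 8*c^2 + 4*c - 1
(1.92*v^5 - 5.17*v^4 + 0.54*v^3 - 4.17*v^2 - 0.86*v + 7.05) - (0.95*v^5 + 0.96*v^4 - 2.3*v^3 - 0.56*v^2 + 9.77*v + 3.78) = 0.97*v^5 - 6.13*v^4 + 2.84*v^3 - 3.61*v^2 - 10.63*v + 3.27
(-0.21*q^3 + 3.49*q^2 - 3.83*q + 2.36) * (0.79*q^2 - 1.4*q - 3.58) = -0.1659*q^5 + 3.0511*q^4 - 7.1599*q^3 - 5.2678*q^2 + 10.4074*q - 8.4488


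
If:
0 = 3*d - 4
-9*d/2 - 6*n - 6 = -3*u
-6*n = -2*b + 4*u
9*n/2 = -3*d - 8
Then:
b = -32/3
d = 4/3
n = -8/3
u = -4/3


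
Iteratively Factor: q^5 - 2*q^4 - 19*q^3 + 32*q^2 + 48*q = (q - 4)*(q^4 + 2*q^3 - 11*q^2 - 12*q) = q*(q - 4)*(q^3 + 2*q^2 - 11*q - 12) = q*(q - 4)*(q - 3)*(q^2 + 5*q + 4) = q*(q - 4)*(q - 3)*(q + 4)*(q + 1)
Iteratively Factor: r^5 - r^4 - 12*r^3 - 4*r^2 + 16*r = (r + 2)*(r^4 - 3*r^3 - 6*r^2 + 8*r) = (r - 4)*(r + 2)*(r^3 + r^2 - 2*r) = r*(r - 4)*(r + 2)*(r^2 + r - 2) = r*(r - 4)*(r - 1)*(r + 2)*(r + 2)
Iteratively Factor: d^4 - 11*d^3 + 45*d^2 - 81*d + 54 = (d - 3)*(d^3 - 8*d^2 + 21*d - 18) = (d - 3)^2*(d^2 - 5*d + 6) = (d - 3)^3*(d - 2)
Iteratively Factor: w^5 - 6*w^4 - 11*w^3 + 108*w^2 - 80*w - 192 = (w + 4)*(w^4 - 10*w^3 + 29*w^2 - 8*w - 48) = (w + 1)*(w + 4)*(w^3 - 11*w^2 + 40*w - 48) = (w - 3)*(w + 1)*(w + 4)*(w^2 - 8*w + 16) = (w - 4)*(w - 3)*(w + 1)*(w + 4)*(w - 4)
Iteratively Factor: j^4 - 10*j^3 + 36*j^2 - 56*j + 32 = (j - 2)*(j^3 - 8*j^2 + 20*j - 16) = (j - 2)^2*(j^2 - 6*j + 8) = (j - 4)*(j - 2)^2*(j - 2)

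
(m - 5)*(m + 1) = m^2 - 4*m - 5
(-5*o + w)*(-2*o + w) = 10*o^2 - 7*o*w + w^2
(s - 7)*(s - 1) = s^2 - 8*s + 7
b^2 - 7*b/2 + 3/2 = (b - 3)*(b - 1/2)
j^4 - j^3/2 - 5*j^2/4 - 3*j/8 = j*(j - 3/2)*(j + 1/2)^2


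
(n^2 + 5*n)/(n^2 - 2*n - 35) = n/(n - 7)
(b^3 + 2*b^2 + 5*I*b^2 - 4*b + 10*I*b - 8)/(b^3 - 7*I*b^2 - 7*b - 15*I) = (b^2 + b*(2 + 4*I) + 8*I)/(b^2 - 8*I*b - 15)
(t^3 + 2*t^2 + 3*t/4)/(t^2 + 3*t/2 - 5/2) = t*(4*t^2 + 8*t + 3)/(2*(2*t^2 + 3*t - 5))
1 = 1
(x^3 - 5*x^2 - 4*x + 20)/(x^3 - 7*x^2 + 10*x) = (x + 2)/x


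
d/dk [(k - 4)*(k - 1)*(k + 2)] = 3*k^2 - 6*k - 6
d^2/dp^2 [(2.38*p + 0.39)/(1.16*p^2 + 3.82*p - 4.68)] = ((2.32*p + 3.82)*(2.38*p + 0.39)*(4.64*p + 7.64) - (16.5648*p + 19.088)*(1.16*p^2 + 3.82*p - 4.68))/(1.16*p^2 + 3.82*p - 4.68)^3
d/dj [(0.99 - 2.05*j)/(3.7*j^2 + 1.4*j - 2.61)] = (7.585*j^2 - 7.326*j + 3.9645)/(13.69*j^4 + 10.36*j^3 - 17.354*j^2 - 7.308*j + 6.8121)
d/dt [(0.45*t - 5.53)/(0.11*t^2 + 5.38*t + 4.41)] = (-0.0495*t^2 + 1.2166*t + 31.7359)/(0.0121*t^4 + 1.1836*t^3 + 29.9146*t^2 + 47.4516*t + 19.4481)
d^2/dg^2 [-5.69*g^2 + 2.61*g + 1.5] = -11.3800000000000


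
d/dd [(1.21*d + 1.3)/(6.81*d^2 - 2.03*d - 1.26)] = (-8.2401*d^2 - 17.706*d + 1.1144)/(46.3761*d^4 - 27.6486*d^3 - 13.0403*d^2 + 5.1156*d + 1.5876)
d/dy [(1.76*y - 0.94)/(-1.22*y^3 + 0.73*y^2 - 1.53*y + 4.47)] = (4.2944*y^3 - 4.7252*y^2 + 1.3724*y + 6.429)/(1.4884*y^6 - 1.7812*y^5 + 4.2661*y^4 - 13.1406*y^3 + 8.8671*y^2 - 13.6782*y + 19.9809)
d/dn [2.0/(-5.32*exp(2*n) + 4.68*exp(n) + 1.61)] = (21.28*exp(n) - 9.36)*exp(n)/(-5.32*exp(2*n) + 4.68*exp(n) + 1.61)^2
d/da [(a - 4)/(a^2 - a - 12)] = -1/(a^2 + 6*a + 9)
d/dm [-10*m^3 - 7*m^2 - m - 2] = -30*m^2 - 14*m - 1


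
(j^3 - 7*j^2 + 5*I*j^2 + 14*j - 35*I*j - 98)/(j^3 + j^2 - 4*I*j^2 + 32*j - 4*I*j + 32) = (j^3 + j^2*(-7 + 5*I) + j*(14 - 35*I) - 98)/(j^3 + j^2*(1 - 4*I) + j*(32 - 4*I) + 32)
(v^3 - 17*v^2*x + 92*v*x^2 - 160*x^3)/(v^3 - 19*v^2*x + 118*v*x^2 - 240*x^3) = (-v + 4*x)/(-v + 6*x)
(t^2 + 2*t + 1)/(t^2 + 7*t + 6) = (t + 1)/(t + 6)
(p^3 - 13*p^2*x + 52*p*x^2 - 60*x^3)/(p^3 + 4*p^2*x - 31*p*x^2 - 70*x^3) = (p^2 - 8*p*x + 12*x^2)/(p^2 + 9*p*x + 14*x^2)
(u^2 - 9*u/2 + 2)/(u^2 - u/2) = (u - 4)/u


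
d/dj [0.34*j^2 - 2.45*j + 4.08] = 0.68*j - 2.45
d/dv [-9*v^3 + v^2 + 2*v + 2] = -27*v^2 + 2*v + 2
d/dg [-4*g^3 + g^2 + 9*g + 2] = -12*g^2 + 2*g + 9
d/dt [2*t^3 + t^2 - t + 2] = 6*t^2 + 2*t - 1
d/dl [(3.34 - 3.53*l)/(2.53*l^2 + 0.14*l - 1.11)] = (8.9309*l^2 - 16.9004*l + 3.4507)/(6.4009*l^4 + 0.7084*l^3 - 5.597*l^2 - 0.3108*l + 1.2321)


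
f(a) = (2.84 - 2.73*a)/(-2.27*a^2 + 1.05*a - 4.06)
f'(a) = (2.84 - 2.73*a)*(4.54*a - 1.05)/(-2.27*a^2 + 1.05*a - 4.06)^2 - 2.73/(-2.27*a^2 + 1.05*a - 4.06) = (-6.1971*a^2 + 12.8936*a + 8.1018)/(5.1529*a^4 - 4.767*a^3 + 19.5349*a^2 - 8.526*a + 16.4836)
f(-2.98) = -0.40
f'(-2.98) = -0.11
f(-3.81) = -0.32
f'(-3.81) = -0.08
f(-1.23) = -0.71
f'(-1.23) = -0.22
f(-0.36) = -0.81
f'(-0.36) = 0.12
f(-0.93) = -0.77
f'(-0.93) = -0.19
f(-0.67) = -0.81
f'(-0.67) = -0.10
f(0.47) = -0.38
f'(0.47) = 0.77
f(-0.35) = -0.81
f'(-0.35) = 0.13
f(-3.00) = -0.40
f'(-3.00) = -0.11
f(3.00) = 0.25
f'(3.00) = -0.02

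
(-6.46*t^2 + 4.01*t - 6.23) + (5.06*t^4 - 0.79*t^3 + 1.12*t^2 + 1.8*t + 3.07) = 5.06*t^4 - 0.79*t^3 - 5.34*t^2 + 5.81*t - 3.16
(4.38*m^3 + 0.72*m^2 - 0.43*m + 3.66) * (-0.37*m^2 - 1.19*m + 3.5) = -1.6206*m^5 - 5.4786*m^4 + 14.6323*m^3 + 1.6775*m^2 - 5.8604*m + 12.81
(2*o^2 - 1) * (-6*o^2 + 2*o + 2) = -12*o^4 + 4*o^3 + 10*o^2 - 2*o - 2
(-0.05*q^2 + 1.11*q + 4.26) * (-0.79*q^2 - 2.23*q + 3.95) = 0.0395*q^4 - 0.7654*q^3 - 6.0382*q^2 - 5.1153*q + 16.827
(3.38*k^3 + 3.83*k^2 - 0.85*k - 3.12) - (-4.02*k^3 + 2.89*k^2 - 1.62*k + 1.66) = 7.4*k^3 + 0.94*k^2 + 0.77*k - 4.78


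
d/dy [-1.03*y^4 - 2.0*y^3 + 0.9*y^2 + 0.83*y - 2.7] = -4.12*y^3 - 6.0*y^2 + 1.8*y + 0.83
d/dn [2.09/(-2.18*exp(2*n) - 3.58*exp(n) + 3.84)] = (9.1124*exp(n) + 7.4822)*exp(n)/(2.18*exp(2*n) + 3.58*exp(n) - 3.84)^2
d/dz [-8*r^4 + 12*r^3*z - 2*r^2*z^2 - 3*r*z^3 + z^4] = 12*r^3 - 4*r^2*z - 9*r*z^2 + 4*z^3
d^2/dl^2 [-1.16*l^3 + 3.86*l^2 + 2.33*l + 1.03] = 7.72 - 6.96*l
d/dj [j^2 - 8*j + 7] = 2*j - 8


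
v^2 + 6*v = v*(v + 6)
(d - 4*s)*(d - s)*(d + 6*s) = d^3 + d^2*s - 26*d*s^2 + 24*s^3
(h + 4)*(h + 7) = h^2 + 11*h + 28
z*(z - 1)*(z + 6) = z^3 + 5*z^2 - 6*z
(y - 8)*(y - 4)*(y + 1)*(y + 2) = y^4 - 9*y^3 - 2*y^2 + 72*y + 64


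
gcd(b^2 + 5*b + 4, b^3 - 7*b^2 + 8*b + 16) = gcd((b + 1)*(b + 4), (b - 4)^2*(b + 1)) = b + 1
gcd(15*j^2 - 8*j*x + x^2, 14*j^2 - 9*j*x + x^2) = 1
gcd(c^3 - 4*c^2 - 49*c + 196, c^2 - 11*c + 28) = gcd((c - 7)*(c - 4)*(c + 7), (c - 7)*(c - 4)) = c^2 - 11*c + 28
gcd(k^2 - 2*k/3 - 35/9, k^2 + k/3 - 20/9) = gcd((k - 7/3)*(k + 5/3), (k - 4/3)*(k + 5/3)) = k + 5/3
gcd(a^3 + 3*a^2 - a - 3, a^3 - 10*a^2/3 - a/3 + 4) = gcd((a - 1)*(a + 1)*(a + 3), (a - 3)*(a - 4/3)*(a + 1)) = a + 1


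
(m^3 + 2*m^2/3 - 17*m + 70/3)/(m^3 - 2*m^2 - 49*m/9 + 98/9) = 3*(m + 5)/(3*m + 7)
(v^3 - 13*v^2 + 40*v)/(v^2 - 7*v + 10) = v*(v - 8)/(v - 2)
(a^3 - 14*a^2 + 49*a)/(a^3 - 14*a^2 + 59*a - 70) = a*(a - 7)/(a^2 - 7*a + 10)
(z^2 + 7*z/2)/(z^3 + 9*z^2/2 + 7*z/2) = 1/(z + 1)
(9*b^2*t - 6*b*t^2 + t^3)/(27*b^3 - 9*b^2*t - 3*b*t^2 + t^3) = t/(3*b + t)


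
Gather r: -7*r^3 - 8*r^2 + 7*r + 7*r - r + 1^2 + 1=-7*r^3 - 8*r^2 + 13*r + 2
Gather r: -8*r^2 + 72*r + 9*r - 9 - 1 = -8*r^2 + 81*r - 10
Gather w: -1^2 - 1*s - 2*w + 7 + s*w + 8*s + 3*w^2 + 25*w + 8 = 7*s + 3*w^2 + w*(s + 23) + 14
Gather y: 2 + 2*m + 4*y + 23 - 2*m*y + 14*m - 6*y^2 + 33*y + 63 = 16*m - 6*y^2 + y*(37 - 2*m) + 88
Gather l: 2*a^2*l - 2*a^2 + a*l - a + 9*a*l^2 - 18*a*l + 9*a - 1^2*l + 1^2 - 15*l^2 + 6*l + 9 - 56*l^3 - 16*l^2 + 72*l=-2*a^2 + 8*a - 56*l^3 + l^2*(9*a - 31) + l*(2*a^2 - 17*a + 77) + 10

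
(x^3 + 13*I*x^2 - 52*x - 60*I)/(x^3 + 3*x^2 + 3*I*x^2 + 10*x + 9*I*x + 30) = (x^2 + 8*I*x - 12)/(x^2 + x*(3 - 2*I) - 6*I)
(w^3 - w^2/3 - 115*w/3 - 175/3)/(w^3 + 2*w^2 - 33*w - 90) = (3*w^2 - 16*w - 35)/(3*(w^2 - 3*w - 18))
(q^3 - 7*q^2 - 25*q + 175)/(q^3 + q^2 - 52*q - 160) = (q^2 - 12*q + 35)/(q^2 - 4*q - 32)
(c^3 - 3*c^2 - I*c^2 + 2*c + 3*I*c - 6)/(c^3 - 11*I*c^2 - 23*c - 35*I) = (c^2 - c*(3 + 2*I) + 6*I)/(c^2 - 12*I*c - 35)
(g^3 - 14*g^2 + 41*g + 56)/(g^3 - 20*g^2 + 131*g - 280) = (g + 1)/(g - 5)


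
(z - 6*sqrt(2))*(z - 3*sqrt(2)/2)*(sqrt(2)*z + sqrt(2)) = sqrt(2)*z^3 - 15*z^2 + sqrt(2)*z^2 - 15*z + 18*sqrt(2)*z + 18*sqrt(2)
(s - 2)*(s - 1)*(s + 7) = s^3 + 4*s^2 - 19*s + 14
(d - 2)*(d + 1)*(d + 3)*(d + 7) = d^4 + 9*d^3 + 9*d^2 - 41*d - 42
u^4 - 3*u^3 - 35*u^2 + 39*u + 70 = (u - 7)*(u - 2)*(u + 1)*(u + 5)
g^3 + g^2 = g^2*(g + 1)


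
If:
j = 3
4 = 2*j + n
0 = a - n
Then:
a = -2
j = 3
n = -2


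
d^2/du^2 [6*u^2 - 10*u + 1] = 12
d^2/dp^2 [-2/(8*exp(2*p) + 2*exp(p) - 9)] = 4*(-4*(8*exp(p) + 1)^2*exp(p) + (16*exp(p) + 1)*(8*exp(2*p) + 2*exp(p) - 9))*exp(p)/(8*exp(2*p) + 2*exp(p) - 9)^3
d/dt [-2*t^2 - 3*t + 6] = -4*t - 3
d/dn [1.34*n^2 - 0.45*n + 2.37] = 2.68*n - 0.45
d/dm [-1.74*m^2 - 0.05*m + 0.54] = -3.48*m - 0.05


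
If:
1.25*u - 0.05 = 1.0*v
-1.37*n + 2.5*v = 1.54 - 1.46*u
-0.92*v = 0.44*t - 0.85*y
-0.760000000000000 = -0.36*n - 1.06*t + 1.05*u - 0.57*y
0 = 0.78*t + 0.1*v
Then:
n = 4.54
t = -0.27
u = 1.72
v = 2.10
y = 2.13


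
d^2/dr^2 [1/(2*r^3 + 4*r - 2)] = (-3*r*(r^3 + 2*r - 1) + (3*r^2 + 2)^2)/(r^3 + 2*r - 1)^3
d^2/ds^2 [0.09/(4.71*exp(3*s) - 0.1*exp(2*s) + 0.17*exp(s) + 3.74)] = ((-3.8151*exp(2*s) + 0.036*exp(s) - 0.0153)*(4.71*exp(3*s) - 0.1*exp(2*s) + 0.17*exp(s) + 3.74) + 0.09*(14.13*exp(2*s) - 0.2*exp(s) + 0.17)*(28.26*exp(2*s) - 0.4*exp(s) + 0.34)*exp(s))*exp(s)/(4.71*exp(3*s) - 0.1*exp(2*s) + 0.17*exp(s) + 3.74)^3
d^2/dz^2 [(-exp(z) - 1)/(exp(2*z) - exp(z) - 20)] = (-exp(4*z) - 5*exp(3*z) - 117*exp(2*z) - 61*exp(z) - 380)*exp(z)/(exp(6*z) - 3*exp(5*z) - 57*exp(4*z) + 119*exp(3*z) + 1140*exp(2*z) - 1200*exp(z) - 8000)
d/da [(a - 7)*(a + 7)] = 2*a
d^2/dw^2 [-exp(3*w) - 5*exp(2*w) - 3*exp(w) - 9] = (-9*exp(2*w) - 20*exp(w) - 3)*exp(w)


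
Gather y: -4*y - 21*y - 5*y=-30*y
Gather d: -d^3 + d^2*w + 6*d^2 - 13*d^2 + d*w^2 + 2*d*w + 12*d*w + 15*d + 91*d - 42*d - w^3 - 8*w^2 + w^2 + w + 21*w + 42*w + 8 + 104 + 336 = -d^3 + d^2*(w - 7) + d*(w^2 + 14*w + 64) - w^3 - 7*w^2 + 64*w + 448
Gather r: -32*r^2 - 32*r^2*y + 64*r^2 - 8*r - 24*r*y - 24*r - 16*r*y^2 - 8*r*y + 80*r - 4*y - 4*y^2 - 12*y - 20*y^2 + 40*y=r^2*(32 - 32*y) + r*(-16*y^2 - 32*y + 48) - 24*y^2 + 24*y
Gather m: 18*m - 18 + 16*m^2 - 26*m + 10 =16*m^2 - 8*m - 8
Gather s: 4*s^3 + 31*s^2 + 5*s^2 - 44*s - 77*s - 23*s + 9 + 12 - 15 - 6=4*s^3 + 36*s^2 - 144*s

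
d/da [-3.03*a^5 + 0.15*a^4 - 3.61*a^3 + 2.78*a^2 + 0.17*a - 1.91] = -15.15*a^4 + 0.6*a^3 - 10.83*a^2 + 5.56*a + 0.17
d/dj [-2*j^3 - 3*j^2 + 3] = 6*j*(-j - 1)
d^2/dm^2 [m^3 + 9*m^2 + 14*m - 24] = 6*m + 18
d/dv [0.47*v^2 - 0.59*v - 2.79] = 0.94*v - 0.59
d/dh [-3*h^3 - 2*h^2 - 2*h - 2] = -9*h^2 - 4*h - 2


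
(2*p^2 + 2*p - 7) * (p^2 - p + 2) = 2*p^4 - 5*p^2 + 11*p - 14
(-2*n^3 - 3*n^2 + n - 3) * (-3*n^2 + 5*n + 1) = 6*n^5 - n^4 - 20*n^3 + 11*n^2 - 14*n - 3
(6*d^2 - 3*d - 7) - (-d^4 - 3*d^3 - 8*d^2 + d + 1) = d^4 + 3*d^3 + 14*d^2 - 4*d - 8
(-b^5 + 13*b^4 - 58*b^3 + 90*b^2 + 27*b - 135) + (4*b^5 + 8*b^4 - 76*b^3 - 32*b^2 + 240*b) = 3*b^5 + 21*b^4 - 134*b^3 + 58*b^2 + 267*b - 135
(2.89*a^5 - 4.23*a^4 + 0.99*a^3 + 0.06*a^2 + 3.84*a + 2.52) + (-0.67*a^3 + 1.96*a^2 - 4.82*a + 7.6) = 2.89*a^5 - 4.23*a^4 + 0.32*a^3 + 2.02*a^2 - 0.98*a + 10.12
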